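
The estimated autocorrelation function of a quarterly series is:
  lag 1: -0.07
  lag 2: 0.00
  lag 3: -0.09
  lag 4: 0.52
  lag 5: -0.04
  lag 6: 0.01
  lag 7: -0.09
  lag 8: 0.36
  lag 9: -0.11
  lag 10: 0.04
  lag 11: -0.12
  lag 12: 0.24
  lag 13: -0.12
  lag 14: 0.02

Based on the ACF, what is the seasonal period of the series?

4

The largest autocorrelation is r_4 = 0.52, with weaker echoes at lags 8 (0.36) and 12 (0.24); the remaining lags stay at or below 0.04.
The dominant spike at lag 4 indicates a seasonal period of 4.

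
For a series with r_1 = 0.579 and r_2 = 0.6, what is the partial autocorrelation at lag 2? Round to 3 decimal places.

φ_{22} = (r_2 − r_1²) / (1 − r_1²)
r_1² = (0.579)² = 0.335241
Numerator = 0.6 − 0.3352 = 0.2648; denominator = 1 − 0.3352 = 0.6648
φ_{22} = 0.2648 / 0.6648 = 0.398

0.398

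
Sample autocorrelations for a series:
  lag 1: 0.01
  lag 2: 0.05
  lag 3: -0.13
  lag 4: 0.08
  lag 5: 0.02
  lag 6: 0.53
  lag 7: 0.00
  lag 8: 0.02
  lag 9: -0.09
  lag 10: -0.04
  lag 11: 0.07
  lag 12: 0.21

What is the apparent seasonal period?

6

The largest autocorrelation is r_6 = 0.53, with a weaker echo at lag 12 (0.21); the remaining lags stay at or below 0.08.
The dominant spike at lag 6 indicates a seasonal period of 6.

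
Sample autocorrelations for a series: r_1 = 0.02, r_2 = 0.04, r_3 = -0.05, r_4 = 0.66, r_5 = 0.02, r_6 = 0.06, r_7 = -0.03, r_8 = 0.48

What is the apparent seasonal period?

The largest autocorrelation is r_4 = 0.66, with a weaker echo at lag 8 (0.48); the remaining lags stay at or below 0.06.
The dominant spike at lag 4 indicates a seasonal period of 4.

4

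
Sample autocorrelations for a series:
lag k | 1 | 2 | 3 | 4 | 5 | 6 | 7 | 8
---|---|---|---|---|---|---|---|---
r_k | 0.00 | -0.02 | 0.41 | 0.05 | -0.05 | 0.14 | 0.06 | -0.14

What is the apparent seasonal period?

The largest autocorrelation is r_3 = 0.41; the remaining lags stay at or below 0.14.
The dominant spike at lag 3 indicates a seasonal period of 3.

3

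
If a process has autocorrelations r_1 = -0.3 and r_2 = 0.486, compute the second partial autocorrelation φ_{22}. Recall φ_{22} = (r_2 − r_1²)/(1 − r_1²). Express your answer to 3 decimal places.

0.435

φ_{22} = (r_2 − r_1²) / (1 − r_1²)
r_1² = (-0.3)² = 0.09
Numerator = 0.486 − 0.0900 = 0.3960; denominator = 1 − 0.0900 = 0.9100
φ_{22} = 0.3960 / 0.9100 = 0.435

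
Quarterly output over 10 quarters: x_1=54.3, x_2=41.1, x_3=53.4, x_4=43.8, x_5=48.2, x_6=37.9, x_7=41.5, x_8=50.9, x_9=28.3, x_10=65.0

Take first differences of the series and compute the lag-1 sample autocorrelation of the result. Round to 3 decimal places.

First differences Δx: -13.2, 12.3, -9.6, 4.4, -10.3, 3.6, 9.4, -22.6, 36.7
Mean of differences = 1.1889
Numerator Σ(Δx_t−Δx̄)(Δx_{t+1}−Δx̄) = -1399.2957
Denominator Σ(Δx_t−Δx̄)² = 2489.3889
r_1(Δx) = -1399.2957 / 2489.3889 = -0.562

-0.562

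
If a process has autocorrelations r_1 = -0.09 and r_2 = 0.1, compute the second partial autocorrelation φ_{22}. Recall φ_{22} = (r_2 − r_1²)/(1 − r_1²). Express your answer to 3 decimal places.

φ_{22} = (r_2 − r_1²) / (1 − r_1²)
r_1² = (-0.09)² = 0.0081
Numerator = 0.1 − 0.0081 = 0.0919; denominator = 1 − 0.0081 = 0.9919
φ_{22} = 0.0919 / 0.9919 = 0.093

0.093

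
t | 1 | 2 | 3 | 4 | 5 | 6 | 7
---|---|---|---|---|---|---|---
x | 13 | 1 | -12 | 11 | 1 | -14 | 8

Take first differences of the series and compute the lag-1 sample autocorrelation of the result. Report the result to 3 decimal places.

-0.344

First differences Δx: -12, -13, 23, -10, -15, 22
Mean of differences = -0.8333
Numerator Σ(Δx_t−Δx̄)(Δx_{t+1}−Δx̄) = -566.1944
Denominator Σ(Δx_t−Δx̄)² = 1646.8333
r_1(Δx) = -566.1944 / 1646.8333 = -0.344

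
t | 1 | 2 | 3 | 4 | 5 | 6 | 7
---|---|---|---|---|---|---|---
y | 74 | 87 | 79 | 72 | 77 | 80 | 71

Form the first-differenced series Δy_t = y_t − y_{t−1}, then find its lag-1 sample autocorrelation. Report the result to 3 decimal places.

-0.250

First differences Δy: 13, -8, -7, 5, 3, -9
Mean of differences = -0.5000
Numerator Σ(Δy_t−Δȳ)(Δy_{t+1}−Δȳ) = -98.7500
Denominator Σ(Δy_t−Δȳ)² = 395.5000
r_1(Δy) = -98.7500 / 395.5000 = -0.250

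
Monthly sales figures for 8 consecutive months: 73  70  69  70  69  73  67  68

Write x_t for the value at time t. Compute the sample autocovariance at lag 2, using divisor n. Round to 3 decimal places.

Mean x̄ = (73 + 70 + 69 + 70 + 69 + 73 + 67 + 68)/8 = 69.8750
Deviations: 3.1250, 0.1250, -0.8750, 0.1250, -0.8750, 3.1250, -2.8750, -1.8750
Σ_{t=1}^{6}(x_t−x̄)(x_{t+2}−x̄) = -4.9063
γ_2 = -4.9063 / 8 = -0.613

-0.613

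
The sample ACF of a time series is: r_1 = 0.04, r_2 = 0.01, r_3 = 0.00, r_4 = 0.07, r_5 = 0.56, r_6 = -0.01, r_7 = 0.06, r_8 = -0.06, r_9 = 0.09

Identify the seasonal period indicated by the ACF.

The largest autocorrelation is r_5 = 0.56; the remaining lags stay at or below 0.09.
The dominant spike at lag 5 indicates a seasonal period of 5.

5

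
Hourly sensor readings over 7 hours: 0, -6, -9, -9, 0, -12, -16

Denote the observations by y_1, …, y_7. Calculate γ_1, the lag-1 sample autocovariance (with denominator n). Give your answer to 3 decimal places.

0.627

Mean ȳ = (0 − 6 − 9 − 9 + 0 − 12 − 16)/7 = -7.4286
Σ_{t=1}^{6}(y_t−ȳ)(y_{t+1}−ȳ) = 4.3878
γ_1 = 4.3878 / 7 = 0.627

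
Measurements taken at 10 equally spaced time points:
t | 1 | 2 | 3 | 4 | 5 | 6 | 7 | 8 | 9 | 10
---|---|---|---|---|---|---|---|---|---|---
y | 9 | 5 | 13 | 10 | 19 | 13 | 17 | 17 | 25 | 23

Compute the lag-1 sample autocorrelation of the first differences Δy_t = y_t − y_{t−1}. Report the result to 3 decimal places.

-0.785

First differences Δy: -4, 8, -3, 9, -6, 4, 0, 8, -2
Mean of differences = 1.5556
Numerator Σ(Δy_t−Δȳ)(Δy_{t+1}−Δȳ) = -210.5309
Denominator Σ(Δy_t−Δȳ)² = 268.2222
r_1(Δy) = -210.5309 / 268.2222 = -0.785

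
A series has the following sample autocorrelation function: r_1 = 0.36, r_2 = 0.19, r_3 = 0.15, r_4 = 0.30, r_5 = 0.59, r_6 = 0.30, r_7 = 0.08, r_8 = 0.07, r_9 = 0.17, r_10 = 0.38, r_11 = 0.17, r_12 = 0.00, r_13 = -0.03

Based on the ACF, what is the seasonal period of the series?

The largest autocorrelation is r_5 = 0.59, with a weaker echo at lag 10 (0.38); the remaining lags stay at or below 0.36. The elevated value at lag 1 (0.36), dropping to 0.19 at lag 2, reflects decaying short-term dependence rather than seasonality.
The dominant spike at lag 5 indicates a seasonal period of 5.

5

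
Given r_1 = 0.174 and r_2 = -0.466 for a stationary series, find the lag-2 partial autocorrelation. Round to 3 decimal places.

-0.512

φ_{22} = (r_2 − r_1²) / (1 − r_1²)
r_1² = (0.174)² = 0.030276
Numerator = -0.466 − 0.0303 = -0.4963; denominator = 1 − 0.0303 = 0.9697
φ_{22} = -0.4963 / 0.9697 = -0.512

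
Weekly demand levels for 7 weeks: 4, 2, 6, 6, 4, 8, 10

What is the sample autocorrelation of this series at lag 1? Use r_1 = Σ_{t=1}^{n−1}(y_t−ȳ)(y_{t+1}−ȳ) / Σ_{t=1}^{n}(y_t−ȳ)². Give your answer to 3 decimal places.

0.248

Mean ȳ = (4 + 2 + 6 + 6 + 4 + 8 + 10)/7 = 5.7143
Deviations from mean: -1.7143, -3.7143, 0.2857, 0.2857, -1.7143, 2.2857, 4.2857
Σ(y_t−ȳ)(y_{t+1}−ȳ) = (6.3673) + (-1.0612) + (0.0816) + (-0.4898) + (-3.9184) + (9.7959) = 10.7755
Denominator Σ(y_t−ȳ)² = 43.4286
r_1 = 10.7755 / 43.4286 = 0.248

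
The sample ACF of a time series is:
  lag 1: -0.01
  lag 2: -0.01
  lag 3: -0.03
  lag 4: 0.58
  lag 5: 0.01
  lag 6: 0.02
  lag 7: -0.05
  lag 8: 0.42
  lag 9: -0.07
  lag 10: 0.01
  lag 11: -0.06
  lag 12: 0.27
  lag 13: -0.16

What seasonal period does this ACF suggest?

4

The largest autocorrelation is r_4 = 0.58, with weaker echoes at lags 8 (0.42) and 12 (0.27); the remaining lags stay at or below 0.02.
The dominant spike at lag 4 indicates a seasonal period of 4.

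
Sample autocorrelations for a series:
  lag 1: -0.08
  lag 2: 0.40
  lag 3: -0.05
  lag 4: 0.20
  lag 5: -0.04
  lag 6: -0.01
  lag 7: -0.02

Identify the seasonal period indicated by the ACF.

The largest autocorrelation is r_2 = 0.40, with a weaker echo at lag 4 (0.20); the remaining lags stay at or below -0.01.
The dominant spike at lag 2 indicates a seasonal period of 2.

2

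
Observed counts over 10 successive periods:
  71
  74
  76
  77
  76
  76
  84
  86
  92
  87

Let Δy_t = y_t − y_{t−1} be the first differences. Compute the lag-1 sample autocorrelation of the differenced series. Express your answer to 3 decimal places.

-0.261

First differences Δy: 3, 2, 1, -1, 0, 8, 2, 6, -5
Mean of differences = 1.7778
Numerator Σ(Δy_t−Δȳ)(Δy_{t+1}−Δȳ) = -30.1605
Denominator Σ(Δy_t−Δȳ)² = 115.5556
r_1(Δy) = -30.1605 / 115.5556 = -0.261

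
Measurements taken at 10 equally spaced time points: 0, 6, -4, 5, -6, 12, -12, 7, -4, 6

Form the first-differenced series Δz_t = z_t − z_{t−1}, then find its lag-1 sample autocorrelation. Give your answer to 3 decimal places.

-0.907

First differences Δz: 6, -10, 9, -11, 18, -24, 19, -11, 10
Mean of differences = 0.6667
Numerator Σ(Δz_t−Δz̄)(Δz_{t+1}−Δz̄) = -1647.7778
Denominator Σ(Δz_t−Δz̄)² = 1816.0000
r_1(Δz) = -1647.7778 / 1816.0000 = -0.907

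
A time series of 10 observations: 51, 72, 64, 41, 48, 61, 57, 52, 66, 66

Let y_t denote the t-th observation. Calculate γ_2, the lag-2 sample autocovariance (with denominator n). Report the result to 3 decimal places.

Mean ȳ = (51 + 72 + 64 + 41 + 48 + 61 + 57 + 52 + 66 + 66)/10 = 57.8000
Σ_{t=1}^{8}(y_t−ȳ)(y_{t+2}−ȳ) = -460.0800
γ_2 = -460.0800 / 10 = -46.008

-46.008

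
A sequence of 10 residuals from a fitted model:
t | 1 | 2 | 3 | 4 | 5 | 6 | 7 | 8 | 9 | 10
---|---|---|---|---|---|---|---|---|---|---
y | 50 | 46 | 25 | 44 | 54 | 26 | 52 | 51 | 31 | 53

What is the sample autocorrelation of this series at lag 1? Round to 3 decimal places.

-0.441

Mean ȳ = (50 + 46 + 25 + 44 + 54 + 26 + 52 + 51 + 31 + 53)/10 = 43.2000
Numerator Σ_{t=1}^{9}(y_t−ȳ)(y_{t+1}−ȳ) = -521.0400
Denominator Σ(y_t−ȳ)² = 1181.6000
r_1 = -521.0400 / 1181.6000 = -0.441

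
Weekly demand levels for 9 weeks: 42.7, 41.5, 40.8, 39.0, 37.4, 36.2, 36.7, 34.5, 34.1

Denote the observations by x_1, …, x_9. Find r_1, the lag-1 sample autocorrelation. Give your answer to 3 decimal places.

0.660

Mean x̄ = (42.7 + 41.5 + 40.8 + 39.0 + 37.4 + 36.2 + 36.7 + 34.5 + 34.1)/9 = 38.1000
Numerator Σ_{t=1}^{8}(x_t−x̄)(x_{t+1}−x̄) = 50.0500
Denominator Σ(x_t−x̄)² = 75.8400
r_1 = 50.0500 / 75.8400 = 0.660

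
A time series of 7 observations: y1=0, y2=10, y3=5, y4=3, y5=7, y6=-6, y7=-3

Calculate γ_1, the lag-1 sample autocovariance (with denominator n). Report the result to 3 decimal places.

Mean ȳ = (0 + 10 + 5 + 3 + 7 − 6 − 3)/7 = 2.2857
Deviations: -2.2857, 7.7143, 2.7143, 0.7143, 4.7143, -8.2857, -5.2857
Σ_{t=1}^{6}(y_t−ȳ)(y_{t+1}−ȳ) = 13.3469
γ_1 = 13.3469 / 7 = 1.907

1.907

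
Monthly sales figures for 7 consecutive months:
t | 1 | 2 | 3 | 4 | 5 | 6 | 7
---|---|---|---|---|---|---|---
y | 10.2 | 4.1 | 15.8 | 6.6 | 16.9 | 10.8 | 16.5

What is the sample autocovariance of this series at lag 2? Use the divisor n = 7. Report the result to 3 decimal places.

12.006

Mean ȳ = (10.2 + 4.1 + 15.8 + 6.6 + 16.9 + 10.8 + 16.5)/7 = 11.5571
Deviations: -1.3571, -7.4571, 4.2429, -4.9571, 5.3429, -0.7571, 4.9429
Σ_{t=1}^{5}(y_t−ȳ)(y_{t+2}−ȳ) = 84.0392
γ_2 = 84.0392 / 7 = 12.006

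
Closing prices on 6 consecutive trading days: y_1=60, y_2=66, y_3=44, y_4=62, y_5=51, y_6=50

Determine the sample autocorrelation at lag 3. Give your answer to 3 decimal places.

0.127

Mean ȳ = (60 + 66 + 44 + 62 + 51 + 50)/6 = 55.5000
Σ(y_t−ȳ)(y_{t+3}−ȳ) = (29.2500) + (-47.2500) + (63.2500) = 45.2500
Denominator Σ(y_t−ȳ)² = 355.5000
r_3 = 45.2500 / 355.5000 = 0.127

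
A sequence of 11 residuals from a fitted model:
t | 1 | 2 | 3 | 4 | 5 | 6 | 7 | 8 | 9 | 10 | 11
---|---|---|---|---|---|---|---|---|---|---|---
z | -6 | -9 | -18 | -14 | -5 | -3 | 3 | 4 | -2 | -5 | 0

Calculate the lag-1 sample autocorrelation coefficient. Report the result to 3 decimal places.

Mean z̄ = (-6 − 9 − 18 − 14 − 5 − 3 + 3 + 4 − 2 − 5 + 0)/11 = -5.0000
Numerator Σ_{t=1}^{10}(z_t−z̄)(z_{t+1}−z̄) = 288.0000
Denominator Σ(z_t−z̄)² = 450.0000
r_1 = 288.0000 / 450.0000 = 0.640

0.640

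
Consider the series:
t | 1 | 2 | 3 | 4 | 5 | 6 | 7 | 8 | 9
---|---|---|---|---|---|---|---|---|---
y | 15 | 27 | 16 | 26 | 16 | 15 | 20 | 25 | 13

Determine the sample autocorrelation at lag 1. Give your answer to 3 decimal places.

Mean ȳ = (15 + 27 + 16 + 26 + 16 + 15 + 20 + 25 + 13)/9 = 19.2222
Numerator Σ_{t=1}^{8}(y_t−ȳ)(y_{t+1}−ȳ) = -122.7160
Denominator Σ(y_t−ȳ)² = 235.5556
r_1 = -122.7160 / 235.5556 = -0.521

-0.521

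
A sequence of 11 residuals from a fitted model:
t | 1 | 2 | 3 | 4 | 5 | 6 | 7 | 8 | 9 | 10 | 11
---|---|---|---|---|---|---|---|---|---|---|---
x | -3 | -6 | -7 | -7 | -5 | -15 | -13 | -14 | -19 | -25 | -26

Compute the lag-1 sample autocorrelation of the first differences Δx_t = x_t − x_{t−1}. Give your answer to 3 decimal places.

-0.367

First differences Δx: -3, -1, 0, 2, -10, 2, -1, -5, -6, -1
Mean of differences = -2.3000
Numerator Σ(Δx_t−Δx̄)(Δx_{t+1}−Δx̄) = -46.9900
Denominator Σ(Δx_t−Δx̄)² = 128.1000
r_1(Δx) = -46.9900 / 128.1000 = -0.367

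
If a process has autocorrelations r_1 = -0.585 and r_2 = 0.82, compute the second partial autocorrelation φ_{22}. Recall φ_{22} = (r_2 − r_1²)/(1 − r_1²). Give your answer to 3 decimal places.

φ_{22} = (r_2 − r_1²) / (1 − r_1²)
r_1² = (-0.585)² = 0.342225
Numerator = 0.82 − 0.3422 = 0.4778; denominator = 1 − 0.3422 = 0.6578
φ_{22} = 0.4778 / 0.6578 = 0.726

0.726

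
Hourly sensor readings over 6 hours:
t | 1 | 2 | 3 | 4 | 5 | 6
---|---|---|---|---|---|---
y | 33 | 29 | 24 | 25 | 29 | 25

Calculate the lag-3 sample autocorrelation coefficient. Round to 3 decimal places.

Mean ȳ = (33 + 29 + 24 + 25 + 29 + 25)/6 = 27.5000
Deviations from mean: 5.5000, 1.5000, -3.5000, -2.5000, 1.5000, -2.5000
Numerator Σ_{t=1}^{3}(y_t−ȳ)(y_{t+3}−ȳ) = -2.7500
Denominator Σ(y_t−ȳ)² = 59.5000
r_3 = -2.7500 / 59.5000 = -0.046

-0.046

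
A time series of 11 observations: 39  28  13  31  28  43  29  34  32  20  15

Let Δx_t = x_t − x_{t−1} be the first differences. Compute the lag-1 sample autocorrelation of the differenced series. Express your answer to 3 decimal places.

-0.351

First differences Δx: -11, -15, 18, -3, 15, -14, 5, -2, -12, -5
Mean of differences = -2.4000
Numerator Σ(Δx_t−Δx̄)(Δx_{t+1}−Δx̄) = -434.9600
Denominator Σ(Δx_t−Δx̄)² = 1240.4000
r_1(Δx) = -434.9600 / 1240.4000 = -0.351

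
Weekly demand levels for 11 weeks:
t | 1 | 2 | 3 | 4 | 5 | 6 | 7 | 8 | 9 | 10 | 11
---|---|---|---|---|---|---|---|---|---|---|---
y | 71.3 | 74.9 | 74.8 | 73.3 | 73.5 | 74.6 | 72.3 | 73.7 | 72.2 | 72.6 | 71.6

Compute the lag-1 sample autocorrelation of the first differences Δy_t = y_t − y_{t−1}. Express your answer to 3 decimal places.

-0.334

First differences Δy: 3.6, -0.1, -1.5, 0.2, 1.1, -2.3, 1.4, -1.5, 0.4, -1.0
Mean of differences = 0.0300
Numerator Σ(Δy_t−Δȳ)(Δy_{t+1}−Δȳ) = -9.0719
Denominator Σ(Δy_t−Δȳ)² = 27.1210
r_1(Δy) = -9.0719 / 27.1210 = -0.334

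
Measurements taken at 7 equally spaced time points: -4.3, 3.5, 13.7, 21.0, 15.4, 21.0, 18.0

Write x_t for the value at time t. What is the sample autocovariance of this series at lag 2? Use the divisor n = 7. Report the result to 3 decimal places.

Mean x̄ = (-4.3 + 3.5 + 13.7 + 21.0 + 15.4 + 21.0 + 18.0)/7 = 12.6143
Deviations: -16.9143, -9.1143, 1.0857, 8.3857, 2.7857, 8.3857, 5.3857
Σ_{t=1}^{5}(x_t−x̄)(x_{t+2}−x̄) = -6.4461
γ_2 = -6.4461 / 7 = -0.921

-0.921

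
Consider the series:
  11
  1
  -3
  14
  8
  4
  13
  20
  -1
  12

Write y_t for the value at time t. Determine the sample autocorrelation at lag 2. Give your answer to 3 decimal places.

-0.288

Mean ȳ = (11 + 1 − 3 + 14 + 8 + 4 + 13 + 20 − 1 + 12)/10 = 7.9000
Numerator Σ_{t=1}^{8}(y_t−ȳ)(y_{t+2}−ȳ) = -143.2200
Denominator Σ(y_t−ȳ)² = 496.9000
r_2 = -143.2200 / 496.9000 = -0.288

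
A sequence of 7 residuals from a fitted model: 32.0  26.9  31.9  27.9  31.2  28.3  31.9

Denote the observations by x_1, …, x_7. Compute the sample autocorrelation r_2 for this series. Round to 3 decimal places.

0.623

Mean x̄ = (32.0 + 26.9 + 31.9 + 27.9 + 31.2 + 28.3 + 31.9)/7 = 30.0143
Deviations from mean: 1.9857, -3.1143, 1.8857, -2.1143, 1.1857, -1.7143, 1.8857
Numerator Σ_{t=1}^{5}(x_t−x̄)(x_{t+2}−x̄) = 18.4253
Denominator Σ(x_t−x̄)² = 29.5686
r_2 = 18.4253 / 29.5686 = 0.623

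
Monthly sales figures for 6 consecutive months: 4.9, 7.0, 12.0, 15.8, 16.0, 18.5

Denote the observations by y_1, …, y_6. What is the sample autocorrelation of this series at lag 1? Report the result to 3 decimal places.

Mean ȳ = (4.9 + 7.0 + 12.0 + 15.8 + 16.0 + 18.5)/6 = 12.3667
Numerator Σ_{t=1}^{5}(y_t−ȳ)(y_{t+1}−ȳ) = 75.5389
Denominator Σ(y_t−ȳ)² = 147.2933
r_1 = 75.5389 / 147.2933 = 0.513

0.513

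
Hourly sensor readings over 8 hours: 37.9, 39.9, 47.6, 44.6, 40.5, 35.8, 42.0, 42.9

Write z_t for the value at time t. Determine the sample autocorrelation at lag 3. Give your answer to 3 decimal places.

Mean z̄ = (37.9 + 39.9 + 47.6 + 44.6 + 40.5 + 35.8 + 42.0 + 42.9)/8 = 41.4000
Deviations from mean: -3.5000, -1.5000, 6.2000, 3.2000, -0.9000, -5.6000, 0.6000, 1.5000
Σ(z_t−z̄)(z_{t+3}−z̄) = (-11.2000) + (1.3500) + (-34.7200) + (1.9200) + (-1.3500) = -44.0000
Denominator Σ(z_t−z̄)² = 97.9600
r_3 = -44.0000 / 97.9600 = -0.449

-0.449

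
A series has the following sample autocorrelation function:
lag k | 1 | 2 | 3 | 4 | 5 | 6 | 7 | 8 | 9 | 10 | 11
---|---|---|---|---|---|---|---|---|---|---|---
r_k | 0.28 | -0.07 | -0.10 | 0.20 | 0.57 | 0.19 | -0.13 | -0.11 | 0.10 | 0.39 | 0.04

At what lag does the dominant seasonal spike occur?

The largest autocorrelation is r_5 = 0.57, with a weaker echo at lag 10 (0.39); the remaining lags stay at or below 0.28.
The dominant spike at lag 5 indicates a seasonal period of 5.

5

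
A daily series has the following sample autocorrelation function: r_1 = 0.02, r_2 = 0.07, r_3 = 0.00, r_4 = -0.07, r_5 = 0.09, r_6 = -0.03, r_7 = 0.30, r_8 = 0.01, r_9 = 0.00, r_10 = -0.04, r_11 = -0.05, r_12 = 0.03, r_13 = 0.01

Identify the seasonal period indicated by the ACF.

7

The largest autocorrelation is r_7 = 0.30; the remaining lags stay at or below 0.09.
The dominant spike at lag 7 indicates a seasonal period of 7.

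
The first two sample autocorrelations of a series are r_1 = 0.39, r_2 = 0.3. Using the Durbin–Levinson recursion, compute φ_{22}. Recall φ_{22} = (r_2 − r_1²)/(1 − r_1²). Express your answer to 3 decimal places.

φ_{22} = (r_2 − r_1²) / (1 − r_1²)
r_1² = (0.39)² = 0.1521
Numerator = 0.3 − 0.1521 = 0.1479; denominator = 1 − 0.1521 = 0.8479
φ_{22} = 0.1479 / 0.8479 = 0.174

0.174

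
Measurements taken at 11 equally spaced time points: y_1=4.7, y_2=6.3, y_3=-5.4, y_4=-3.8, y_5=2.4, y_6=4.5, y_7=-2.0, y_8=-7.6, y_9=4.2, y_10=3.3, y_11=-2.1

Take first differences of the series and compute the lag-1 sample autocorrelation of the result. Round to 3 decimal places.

-0.156

First differences Δy: 1.6, -11.7, 1.6, 6.2, 2.1, -6.5, -5.6, 11.8, -0.9, -5.4
Mean of differences = -0.6800
Numerator Σ(Δy_t−Δȳ)(Δy_{t+1}−Δȳ) = -66.0924
Denominator Σ(Δy_t−Δȳ)² = 423.0560
r_1(Δy) = -66.0924 / 423.0560 = -0.156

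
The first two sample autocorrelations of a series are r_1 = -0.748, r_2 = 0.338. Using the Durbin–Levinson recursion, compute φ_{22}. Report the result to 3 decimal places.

-0.503

φ_{22} = (r_2 − r_1²) / (1 − r_1²)
r_1² = (-0.748)² = 0.559504
Numerator = 0.338 − 0.5595 = -0.2215; denominator = 1 − 0.5595 = 0.4405
φ_{22} = -0.2215 / 0.4405 = -0.503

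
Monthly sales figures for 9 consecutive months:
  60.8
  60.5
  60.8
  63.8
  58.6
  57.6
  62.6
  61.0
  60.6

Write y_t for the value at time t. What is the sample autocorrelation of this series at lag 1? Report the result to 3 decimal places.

-0.185

Mean ȳ = (60.8 + 60.5 + 60.8 + 63.8 + 58.6 + 57.6 + 62.6 + 61.0 + 60.6)/9 = 60.7000
Numerator Σ_{t=1}^{8}(y_t−ȳ)(y_{t+1}−ȳ) = -5.0800
Denominator Σ(y_t−ȳ)² = 27.4000
r_1 = -5.0800 / 27.4000 = -0.185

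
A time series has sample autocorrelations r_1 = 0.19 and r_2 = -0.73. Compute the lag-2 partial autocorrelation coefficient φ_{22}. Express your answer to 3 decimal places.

-0.795

φ_{22} = (r_2 − r_1²) / (1 − r_1²)
r_1² = (0.19)² = 0.0361
Numerator = -0.73 − 0.0361 = -0.7661; denominator = 1 − 0.0361 = 0.9639
φ_{22} = -0.7661 / 0.9639 = -0.795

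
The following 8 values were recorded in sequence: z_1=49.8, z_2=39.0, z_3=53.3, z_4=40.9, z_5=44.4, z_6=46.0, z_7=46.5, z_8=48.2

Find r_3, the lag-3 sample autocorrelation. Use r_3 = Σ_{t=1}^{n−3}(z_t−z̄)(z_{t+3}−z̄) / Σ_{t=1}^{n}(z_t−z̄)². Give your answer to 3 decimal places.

-0.094

Mean z̄ = (49.8 + 39.0 + 53.3 + 40.9 + 44.4 + 46.0 + 46.5 + 48.2)/8 = 46.0125
Deviations from mean: 3.7875, -7.0125, 7.2875, -5.1125, -1.6125, -0.0125, 0.4875, 2.1875
Σ(z_t−z̄)(z_{t+3}−z̄) = (-19.3636) + (11.3077) + (-0.0911) + (-2.4923) + (-3.5273) = -14.1667
Denominator Σ(z_t−z̄)² = 150.3888
r_3 = -14.1667 / 150.3888 = -0.094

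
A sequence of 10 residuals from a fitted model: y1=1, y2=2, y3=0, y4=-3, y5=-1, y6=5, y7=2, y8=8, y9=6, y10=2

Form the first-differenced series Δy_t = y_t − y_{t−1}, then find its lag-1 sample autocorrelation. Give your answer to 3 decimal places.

-0.256

First differences Δy: 1, -2, -3, 2, 6, -3, 6, -2, -4
Mean of differences = 0.1111
Numerator Σ(Δy_t−Δȳ)(Δy_{t+1}−Δȳ) = -30.4568
Denominator Σ(Δy_t−Δȳ)² = 118.8889
r_1(Δy) = -30.4568 / 118.8889 = -0.256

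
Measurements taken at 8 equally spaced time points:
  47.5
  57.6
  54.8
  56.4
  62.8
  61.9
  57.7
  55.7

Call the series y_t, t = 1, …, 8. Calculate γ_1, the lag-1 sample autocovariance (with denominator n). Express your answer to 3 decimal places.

2.945

Mean ȳ = (47.5 + 57.6 + 54.8 + 56.4 + 62.8 + 61.9 + 57.7 + 55.7)/8 = 56.8000
Σ_{t=1}^{7}(y_t−ȳ)(y_{t+1}−ȳ) = 23.5600
γ_1 = 23.5600 / 8 = 2.945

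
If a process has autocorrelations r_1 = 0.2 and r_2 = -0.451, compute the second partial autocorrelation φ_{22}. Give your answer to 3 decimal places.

-0.511

φ_{22} = (r_2 − r_1²) / (1 − r_1²)
r_1² = (0.2)² = 0.04
Numerator = -0.451 − 0.0400 = -0.4910; denominator = 1 − 0.0400 = 0.9600
φ_{22} = -0.4910 / 0.9600 = -0.511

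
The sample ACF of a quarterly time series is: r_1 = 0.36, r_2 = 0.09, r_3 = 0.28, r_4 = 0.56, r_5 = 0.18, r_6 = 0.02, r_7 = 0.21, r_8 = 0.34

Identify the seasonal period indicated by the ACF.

4

The largest autocorrelation is r_4 = 0.56; the remaining lags stay at or below 0.36. The elevated value at lag 1 (0.36), dropping to 0.09 at lag 2, reflects decaying short-term dependence rather than seasonality.
The dominant spike at lag 4 indicates a seasonal period of 4.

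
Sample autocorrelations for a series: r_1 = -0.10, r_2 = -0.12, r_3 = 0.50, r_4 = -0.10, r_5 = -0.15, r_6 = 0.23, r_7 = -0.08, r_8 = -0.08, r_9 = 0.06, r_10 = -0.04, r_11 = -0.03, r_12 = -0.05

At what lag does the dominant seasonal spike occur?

3

The largest autocorrelation is r_3 = 0.50, with a weaker echo at lag 6 (0.23); the remaining lags stay at or below 0.06.
The dominant spike at lag 3 indicates a seasonal period of 3.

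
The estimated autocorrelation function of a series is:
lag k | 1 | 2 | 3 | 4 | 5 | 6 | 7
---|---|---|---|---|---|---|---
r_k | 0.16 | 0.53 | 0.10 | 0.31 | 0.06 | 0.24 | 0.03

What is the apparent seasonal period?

2

The largest autocorrelation is r_2 = 0.53, with weaker echoes at lags 4 (0.31) and 6 (0.24); the remaining lags stay at or below 0.16.
The dominant spike at lag 2 indicates a seasonal period of 2.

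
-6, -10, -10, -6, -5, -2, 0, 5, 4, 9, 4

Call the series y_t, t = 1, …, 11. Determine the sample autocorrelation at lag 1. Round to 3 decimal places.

Mean ȳ = (-6 − 10 − 10 − 6 − 5 − 2 + 0 + 5 + 4 + 9 + 4)/11 = -1.5455
Numerator Σ_{t=1}^{10}(y_t−ȳ)(y_{t+1}−ȳ) = 326.4298
Denominator Σ(y_t−ȳ)² = 412.7273
r_1 = 326.4298 / 412.7273 = 0.791

0.791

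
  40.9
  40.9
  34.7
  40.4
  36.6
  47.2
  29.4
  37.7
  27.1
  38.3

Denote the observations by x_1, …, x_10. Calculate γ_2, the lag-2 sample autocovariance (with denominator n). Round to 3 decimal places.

12.474

Mean x̄ = (40.9 + 40.9 + 34.7 + 40.4 + 36.6 + 47.2 + 29.4 + 37.7 + 27.1 + 38.3)/10 = 37.3200
Σ_{t=1}^{8}(x_t−x̄)(x_{t+2}−x̄) = 124.7352
γ_2 = 124.7352 / 10 = 12.474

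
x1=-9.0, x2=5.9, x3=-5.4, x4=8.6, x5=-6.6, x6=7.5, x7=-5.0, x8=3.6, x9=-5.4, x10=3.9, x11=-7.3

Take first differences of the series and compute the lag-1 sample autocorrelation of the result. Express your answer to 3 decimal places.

-0.869

First differences Δx: 14.9, -11.3, 14.0, -15.2, 14.1, -12.5, 8.6, -9.0, 9.3, -11.2
Mean of differences = 0.1700
Numerator Σ(Δx_t−Δx̄)(Δx_{t+1}−Δx̄) = -1302.3889
Denominator Σ(Δx_t−Δx̄)² = 1498.4010
r_1(Δx) = -1302.3889 / 1498.4010 = -0.869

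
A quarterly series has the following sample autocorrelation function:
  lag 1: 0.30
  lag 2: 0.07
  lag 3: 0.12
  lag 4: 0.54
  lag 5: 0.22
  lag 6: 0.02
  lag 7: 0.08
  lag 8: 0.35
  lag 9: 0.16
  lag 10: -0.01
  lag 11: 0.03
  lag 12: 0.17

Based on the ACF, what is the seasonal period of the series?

The largest autocorrelation is r_4 = 0.54, with a weaker echo at lag 8 (0.35); the remaining lags stay at or below 0.30. The elevated value at lag 1 (0.30), dropping to 0.07 at lag 2, reflects decaying short-term dependence rather than seasonality.
The dominant spike at lag 4 indicates a seasonal period of 4.

4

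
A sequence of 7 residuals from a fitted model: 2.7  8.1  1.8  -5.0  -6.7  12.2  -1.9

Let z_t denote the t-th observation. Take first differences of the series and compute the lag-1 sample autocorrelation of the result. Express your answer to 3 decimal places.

-0.411

First differences Δz: 5.4, -6.3, -6.8, -1.7, 18.9, -14.1
Mean of differences = -0.7667
Numerator Σ(Δz_t−Δz̄)(Δz_{t+1}−Δz̄) = -275.6844
Denominator Σ(Δz_t−Δz̄)² = 670.4733
r_1(Δz) = -275.6844 / 670.4733 = -0.411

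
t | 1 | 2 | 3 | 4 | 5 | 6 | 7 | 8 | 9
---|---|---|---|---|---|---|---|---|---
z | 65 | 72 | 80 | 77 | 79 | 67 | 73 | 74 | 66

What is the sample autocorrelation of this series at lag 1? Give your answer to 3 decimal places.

0.059

Mean z̄ = (65 + 72 + 80 + 77 + 79 + 67 + 73 + 74 + 66)/9 = 72.5556
Numerator Σ_{t=1}^{8}(z_t−z̄)(z_{t+1}−z̄) = 14.6914
Denominator Σ(z_t−z̄)² = 250.2222
r_1 = 14.6914 / 250.2222 = 0.059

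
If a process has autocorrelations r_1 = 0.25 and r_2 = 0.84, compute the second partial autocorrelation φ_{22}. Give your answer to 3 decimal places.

φ_{22} = (r_2 − r_1²) / (1 − r_1²)
r_1² = (0.25)² = 0.0625
Numerator = 0.84 − 0.0625 = 0.7775; denominator = 1 − 0.0625 = 0.9375
φ_{22} = 0.7775 / 0.9375 = 0.829

0.829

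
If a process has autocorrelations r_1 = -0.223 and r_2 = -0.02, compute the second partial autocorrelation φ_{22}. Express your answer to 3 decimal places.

-0.073

φ_{22} = (r_2 − r_1²) / (1 − r_1²)
r_1² = (-0.223)² = 0.049729
Numerator = -0.02 − 0.0497 = -0.0697; denominator = 1 − 0.0497 = 0.9503
φ_{22} = -0.0697 / 0.9503 = -0.073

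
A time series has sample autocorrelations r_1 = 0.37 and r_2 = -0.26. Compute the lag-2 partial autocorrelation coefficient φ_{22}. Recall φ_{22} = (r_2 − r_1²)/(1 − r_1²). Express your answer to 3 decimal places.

-0.460

φ_{22} = (r_2 − r_1²) / (1 − r_1²)
r_1² = (0.37)² = 0.1369
Numerator = -0.26 − 0.1369 = -0.3969; denominator = 1 − 0.1369 = 0.8631
φ_{22} = -0.3969 / 0.8631 = -0.460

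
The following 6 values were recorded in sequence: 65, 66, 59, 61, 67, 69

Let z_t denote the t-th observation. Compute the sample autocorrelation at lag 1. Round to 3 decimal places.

Mean z̄ = (65 + 66 + 59 + 61 + 67 + 69)/6 = 64.5000
Deviations from mean: 0.5000, 1.5000, -5.5000, -3.5000, 2.5000, 4.5000
Σ(z_t−z̄)(z_{t+1}−z̄) = (0.7500) + (-8.2500) + (19.2500) + (-8.7500) + (11.2500) = 14.2500
Denominator Σ(z_t−z̄)² = 71.5000
r_1 = 14.2500 / 71.5000 = 0.199

0.199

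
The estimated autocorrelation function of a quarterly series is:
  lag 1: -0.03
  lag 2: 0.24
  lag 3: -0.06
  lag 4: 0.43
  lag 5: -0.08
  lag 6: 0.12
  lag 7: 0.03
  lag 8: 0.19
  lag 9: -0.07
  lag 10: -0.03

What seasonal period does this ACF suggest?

4

The largest autocorrelation is r_4 = 0.43; the remaining lags stay at or below 0.24.
The dominant spike at lag 4 indicates a seasonal period of 4.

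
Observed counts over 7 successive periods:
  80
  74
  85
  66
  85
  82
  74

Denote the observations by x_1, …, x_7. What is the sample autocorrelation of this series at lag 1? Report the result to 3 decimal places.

-0.653

Mean x̄ = (80 + 74 + 85 + 66 + 85 + 82 + 74)/7 = 78.0000
Deviations from mean: 2.0000, -4.0000, 7.0000, -12.0000, 7.0000, 4.0000, -4.0000
Σ(x_t−x̄)(x_{t+1}−x̄) = (-8.0000) + (-28.0000) + (-84.0000) + (-84.0000) + (28.0000) + (-16.0000) = -192.0000
Denominator Σ(x_t−x̄)² = 294.0000
r_1 = -192.0000 / 294.0000 = -0.653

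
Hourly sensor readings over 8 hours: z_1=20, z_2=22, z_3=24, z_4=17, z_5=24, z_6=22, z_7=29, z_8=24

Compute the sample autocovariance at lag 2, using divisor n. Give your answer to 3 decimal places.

Mean z̄ = (20 + 22 + 24 + 17 + 24 + 22 + 29 + 24)/8 = 22.7500
Deviations: -2.7500, -0.7500, 1.2500, -5.7500, 1.2500, -0.7500, 6.2500, 1.2500
Σ_{t=1}^{6}(z_t−z̄)(z_{t+2}−z̄) = 13.6250
γ_2 = 13.6250 / 8 = 1.703

1.703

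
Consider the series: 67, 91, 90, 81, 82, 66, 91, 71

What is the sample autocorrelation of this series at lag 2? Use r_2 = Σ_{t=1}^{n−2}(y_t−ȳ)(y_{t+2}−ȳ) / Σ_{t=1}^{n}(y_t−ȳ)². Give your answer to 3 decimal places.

Mean ȳ = (67 + 91 + 90 + 81 + 82 + 66 + 91 + 71)/8 = 79.8750
Σ(y_t−ȳ)(y_{t+2}−ȳ) = (-130.3594) + (12.5156) + (21.5156) + (-15.6094) + (23.6406) + (123.1406) = 34.8438
Denominator Σ(y_t−ȳ)² = 792.8750
r_2 = 34.8438 / 792.8750 = 0.044

0.044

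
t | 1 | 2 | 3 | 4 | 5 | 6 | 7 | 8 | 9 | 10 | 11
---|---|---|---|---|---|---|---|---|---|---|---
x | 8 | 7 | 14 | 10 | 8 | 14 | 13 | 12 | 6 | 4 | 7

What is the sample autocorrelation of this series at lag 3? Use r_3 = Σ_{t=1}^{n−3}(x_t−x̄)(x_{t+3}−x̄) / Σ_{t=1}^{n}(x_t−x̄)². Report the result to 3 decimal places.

Mean x̄ = (8 + 7 + 14 + 10 + 8 + 14 + 13 + 12 + 6 + 4 + 7)/11 = 9.3636
Numerator Σ_{t=1}^{8}(x_t−x̄)(x_{t+3}−x̄) = -18.7603
Denominator Σ(x_t−x̄)² = 118.5455
r_3 = -18.7603 / 118.5455 = -0.158

-0.158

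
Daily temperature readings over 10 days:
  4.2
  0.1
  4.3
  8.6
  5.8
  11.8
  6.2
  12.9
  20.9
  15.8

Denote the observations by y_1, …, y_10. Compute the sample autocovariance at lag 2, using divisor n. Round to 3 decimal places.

5.338

Mean ȳ = (4.2 + 0.1 + 4.3 + 8.6 + 5.8 + 11.8 + 6.2 + 12.9 + 20.9 + 15.8)/10 = 9.0600
Σ_{t=1}^{8}(y_t−ȳ)(y_{t+2}−ȳ) = 53.3768
γ_2 = 53.3768 / 10 = 5.338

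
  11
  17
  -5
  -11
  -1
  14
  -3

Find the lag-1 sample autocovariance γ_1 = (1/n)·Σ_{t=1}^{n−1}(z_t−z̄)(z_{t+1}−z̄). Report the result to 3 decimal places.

8.303

Mean z̄ = (11 + 17 − 5 − 11 − 1 + 14 − 3)/7 = 3.1429
Σ_{t=1}^{6}(z_t−z̄)(z_{t+1}−z̄) = 58.1224
γ_1 = 58.1224 / 7 = 8.303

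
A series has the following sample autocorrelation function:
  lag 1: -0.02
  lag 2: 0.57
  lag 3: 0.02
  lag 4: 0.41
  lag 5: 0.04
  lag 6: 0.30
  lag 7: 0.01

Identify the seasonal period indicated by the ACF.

The largest autocorrelation is r_2 = 0.57, with weaker echoes at lags 4 (0.41) and 6 (0.30); the remaining lags stay at or below 0.04.
The dominant spike at lag 2 indicates a seasonal period of 2.

2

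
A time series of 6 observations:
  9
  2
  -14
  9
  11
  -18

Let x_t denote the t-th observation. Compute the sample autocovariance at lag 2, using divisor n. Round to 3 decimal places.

Mean x̄ = (9 + 2 − 14 + 9 + 11 − 18)/6 = -0.1667
Σ_{t=1}^{4}(x_t−x̄)(x_{t+2}−x̄) = -424.8889
γ_2 = -424.8889 / 6 = -70.815

-70.815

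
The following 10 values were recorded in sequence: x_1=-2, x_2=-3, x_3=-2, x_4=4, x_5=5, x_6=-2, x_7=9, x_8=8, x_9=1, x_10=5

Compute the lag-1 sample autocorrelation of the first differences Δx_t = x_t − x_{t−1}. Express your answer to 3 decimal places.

-0.403

First differences Δx: -1, 1, 6, 1, -7, 11, -1, -7, 4
Mean of differences = 0.7778
Numerator Σ(Δx_t−Δx̄)(Δx_{t+1}−Δx̄) = -108.7160
Denominator Σ(Δx_t−Δx̄)² = 269.5556
r_1(Δx) = -108.7160 / 269.5556 = -0.403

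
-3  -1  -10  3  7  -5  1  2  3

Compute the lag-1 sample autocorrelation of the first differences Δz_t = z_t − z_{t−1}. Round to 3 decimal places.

-0.444

First differences Δz: 2, -9, 13, 4, -12, 6, 1, 1
Mean of differences = 0.7500
Numerator Σ(Δz_t−Δz̄)(Δz_{t+1}−Δz̄) = -198.8125
Denominator Σ(Δz_t−Δz̄)² = 447.5000
r_1(Δz) = -198.8125 / 447.5000 = -0.444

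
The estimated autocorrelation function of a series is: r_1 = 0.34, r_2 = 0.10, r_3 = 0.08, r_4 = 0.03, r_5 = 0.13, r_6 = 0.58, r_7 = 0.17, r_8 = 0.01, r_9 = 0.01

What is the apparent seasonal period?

6

The largest autocorrelation is r_6 = 0.58; the remaining lags stay at or below 0.34. The elevated value at lag 1 (0.34), dropping to 0.10 at lag 2, reflects decaying short-term dependence rather than seasonality.
The dominant spike at lag 6 indicates a seasonal period of 6.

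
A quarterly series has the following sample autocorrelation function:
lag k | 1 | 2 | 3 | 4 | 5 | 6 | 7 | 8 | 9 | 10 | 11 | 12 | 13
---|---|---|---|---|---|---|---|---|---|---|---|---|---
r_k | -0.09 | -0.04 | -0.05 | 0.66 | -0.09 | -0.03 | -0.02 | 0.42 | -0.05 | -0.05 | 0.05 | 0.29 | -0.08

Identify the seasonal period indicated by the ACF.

4

The largest autocorrelation is r_4 = 0.66, with weaker echoes at lags 8 (0.42) and 12 (0.29); the remaining lags stay at or below 0.05.
The dominant spike at lag 4 indicates a seasonal period of 4.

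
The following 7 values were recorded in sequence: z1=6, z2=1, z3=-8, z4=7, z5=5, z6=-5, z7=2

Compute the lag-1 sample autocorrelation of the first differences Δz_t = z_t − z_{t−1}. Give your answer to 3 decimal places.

First differences Δz: -5, -9, 15, -2, -10, 7
Mean of differences = -0.6667
Numerator Σ(Δz_t−Δz̄)(Δz_{t+1}−Δz̄) = -174.4444
Denominator Σ(Δz_t−Δz̄)² = 481.3333
r_1(Δz) = -174.4444 / 481.3333 = -0.362

-0.362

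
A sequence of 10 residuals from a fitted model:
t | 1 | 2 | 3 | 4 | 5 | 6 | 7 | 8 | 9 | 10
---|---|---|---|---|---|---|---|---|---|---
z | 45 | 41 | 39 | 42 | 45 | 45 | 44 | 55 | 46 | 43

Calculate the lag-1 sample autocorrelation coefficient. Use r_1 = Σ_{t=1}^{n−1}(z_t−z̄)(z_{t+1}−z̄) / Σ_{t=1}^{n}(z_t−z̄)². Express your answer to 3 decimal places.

0.233

Mean z̄ = (45 + 41 + 39 + 42 + 45 + 45 + 44 + 55 + 46 + 43)/10 = 44.5000
Numerator Σ_{t=1}^{9}(z_t−z̄)(z_{t+1}−z̄) = 38.2500
Denominator Σ(z_t−z̄)² = 164.5000
r_1 = 38.2500 / 164.5000 = 0.233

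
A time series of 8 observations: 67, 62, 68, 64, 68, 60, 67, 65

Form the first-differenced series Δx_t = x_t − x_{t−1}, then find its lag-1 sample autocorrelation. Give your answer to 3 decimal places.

First differences Δx: -5, 6, -4, 4, -8, 7, -2
Mean of differences = -0.2857
Numerator Σ(Δx_t−Δx̄)(Δx_{t+1}−Δx̄) = -170.6531
Denominator Σ(Δx_t−Δx̄)² = 209.4286
r_1(Δx) = -170.6531 / 209.4286 = -0.815

-0.815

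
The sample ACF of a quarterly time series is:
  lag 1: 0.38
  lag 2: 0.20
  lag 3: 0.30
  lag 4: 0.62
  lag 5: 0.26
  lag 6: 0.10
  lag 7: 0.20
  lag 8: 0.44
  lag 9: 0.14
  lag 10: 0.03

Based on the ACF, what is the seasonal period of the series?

4

The largest autocorrelation is r_4 = 0.62, with a weaker echo at lag 8 (0.44); the remaining lags stay at or below 0.38. The elevated value at lag 1 (0.38), dropping to 0.20 at lag 2, reflects decaying short-term dependence rather than seasonality.
The dominant spike at lag 4 indicates a seasonal period of 4.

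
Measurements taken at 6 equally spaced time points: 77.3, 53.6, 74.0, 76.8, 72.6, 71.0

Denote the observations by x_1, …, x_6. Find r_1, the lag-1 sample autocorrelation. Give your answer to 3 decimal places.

-0.351

Mean x̄ = (77.3 + 53.6 + 74.0 + 76.8 + 72.6 + 71.0)/6 = 70.8833
Deviations from mean: 6.4167, -17.2833, 3.1167, 5.9167, 1.7167, 0.1167
Σ(x_t−x̄)(x_{t+1}−x̄) = (-110.9014) + (-53.8664) + (18.4403) + (10.1569) + (0.2003) = -135.9703
Denominator Σ(x_t−x̄)² = 387.5683
r_1 = -135.9703 / 387.5683 = -0.351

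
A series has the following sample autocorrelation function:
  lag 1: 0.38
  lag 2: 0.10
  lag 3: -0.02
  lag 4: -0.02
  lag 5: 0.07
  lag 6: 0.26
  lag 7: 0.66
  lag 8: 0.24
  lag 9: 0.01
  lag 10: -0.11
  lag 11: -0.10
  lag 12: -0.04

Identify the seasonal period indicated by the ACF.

The largest autocorrelation is r_7 = 0.66; the remaining lags stay at or below 0.38. The elevated value at lag 1 (0.38), dropping to 0.10 at lag 2, reflects decaying short-term dependence rather than seasonality.
The dominant spike at lag 7 indicates a seasonal period of 7.

7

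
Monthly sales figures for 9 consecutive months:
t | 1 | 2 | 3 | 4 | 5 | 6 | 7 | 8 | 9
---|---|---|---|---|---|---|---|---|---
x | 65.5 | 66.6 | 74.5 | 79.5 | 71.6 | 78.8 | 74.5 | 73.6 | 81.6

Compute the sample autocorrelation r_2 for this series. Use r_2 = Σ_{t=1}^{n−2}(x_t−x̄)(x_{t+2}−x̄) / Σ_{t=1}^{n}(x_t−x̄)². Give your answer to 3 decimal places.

-0.079

Mean x̄ = (65.5 + 66.6 + 74.5 + 79.5 + 71.6 + 78.8 + 74.5 + 73.6 + 81.6)/9 = 74.0222
Σ(x_t−x̄)(x_{t+2}−x̄) = (-4.0717) + (-40.6573) + (-1.1573) + (26.1716) + (-1.1573) + (-2.0173) + (3.6205) = -19.2688
Denominator Σ(x_t−x̄)² = 244.4756
r_2 = -19.2688 / 244.4756 = -0.079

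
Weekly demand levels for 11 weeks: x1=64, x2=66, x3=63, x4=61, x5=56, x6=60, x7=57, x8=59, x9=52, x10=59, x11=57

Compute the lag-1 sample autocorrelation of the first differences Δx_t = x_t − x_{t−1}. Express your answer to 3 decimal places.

-0.657

First differences Δx: 2, -3, -2, -5, 4, -3, 2, -7, 7, -2
Mean of differences = -0.7000
Numerator Σ(Δx_t−Δx̄)(Δx_{t+1}−Δx̄) = -110.3900
Denominator Σ(Δx_t−Δx̄)² = 168.1000
r_1(Δx) = -110.3900 / 168.1000 = -0.657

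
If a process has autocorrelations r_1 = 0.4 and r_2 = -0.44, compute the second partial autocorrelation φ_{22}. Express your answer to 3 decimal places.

φ_{22} = (r_2 − r_1²) / (1 − r_1²)
r_1² = (0.4)² = 0.16
Numerator = -0.44 − 0.1600 = -0.6000; denominator = 1 − 0.1600 = 0.8400
φ_{22} = -0.6000 / 0.8400 = -0.714

-0.714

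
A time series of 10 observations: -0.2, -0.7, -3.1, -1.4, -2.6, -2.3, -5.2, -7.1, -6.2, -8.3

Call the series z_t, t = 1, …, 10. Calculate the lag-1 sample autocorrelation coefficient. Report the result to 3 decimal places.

0.572

Mean z̄ = (-0.2 − 0.7 − 3.1 − 1.4 − 2.6 − 2.3 − 5.2 − 7.1 − 6.2 − 8.3)/10 = -3.7100
Numerator Σ_{t=1}^{9}(z_t−z̄)(z_{t+1}−z̄) = 40.7599
Denominator Σ(z_t−z̄)² = 71.2890
r_1 = 40.7599 / 71.2890 = 0.572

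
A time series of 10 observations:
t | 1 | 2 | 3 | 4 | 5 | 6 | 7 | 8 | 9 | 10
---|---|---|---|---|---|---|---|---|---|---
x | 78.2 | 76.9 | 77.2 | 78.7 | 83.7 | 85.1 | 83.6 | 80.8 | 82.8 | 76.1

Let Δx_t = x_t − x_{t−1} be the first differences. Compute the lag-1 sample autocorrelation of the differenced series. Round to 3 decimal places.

-0.011

First differences Δx: -1.3, 0.3, 1.5, 5.0, 1.4, -1.5, -2.8, 2.0, -6.7
Mean of differences = -0.2333
Numerator Σ(Δx_t−Δx̄)(Δx_{t+1}−Δx̄) = -1.0178
Denominator Σ(Δx_t−Δx̄)² = 89.4800
r_1(Δx) = -1.0178 / 89.4800 = -0.011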